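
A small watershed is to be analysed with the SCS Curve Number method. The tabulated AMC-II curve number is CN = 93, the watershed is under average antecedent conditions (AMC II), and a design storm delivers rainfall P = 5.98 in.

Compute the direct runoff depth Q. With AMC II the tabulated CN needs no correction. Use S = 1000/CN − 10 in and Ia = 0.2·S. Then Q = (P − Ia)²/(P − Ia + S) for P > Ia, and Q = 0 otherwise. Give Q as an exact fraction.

Q = 734789449/142322550 in ≈ 5.163 in

CN(II) = 93; AMC II needs no correction.
Max retention: S = 1000/93 − 10 = 70/93 in (≈ 0.753 in)
Initial abstraction Ia = S/5 = (70/93)/5 = 14/93 ≈ 0.151 in
Since P=5.980 > Ia=0.151: effective rainfall P−Ia = 27107/4650 in
Runoff Q = (P−Ia)²/(P−Ia+S) = (5.829)²/(5.829+0.753) = 734789449/142322550 ≈ 5.163 in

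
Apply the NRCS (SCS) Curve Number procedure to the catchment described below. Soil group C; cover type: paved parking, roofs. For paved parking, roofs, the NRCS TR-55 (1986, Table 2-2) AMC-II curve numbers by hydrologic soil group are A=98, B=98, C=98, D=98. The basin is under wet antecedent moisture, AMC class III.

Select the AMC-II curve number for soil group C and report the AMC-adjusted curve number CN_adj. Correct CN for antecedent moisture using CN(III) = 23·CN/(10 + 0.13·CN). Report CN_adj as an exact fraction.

NRCS table: paved parking, roofs, soil group C → CN(II) = 98
Wet (AMC III): CN(III) = 23·98/(10 + 0.13·98) = 2254/(1137/50) = 112700/1137 ≈ 99.120

CN_adj = 112700/1137 ≈ 99.120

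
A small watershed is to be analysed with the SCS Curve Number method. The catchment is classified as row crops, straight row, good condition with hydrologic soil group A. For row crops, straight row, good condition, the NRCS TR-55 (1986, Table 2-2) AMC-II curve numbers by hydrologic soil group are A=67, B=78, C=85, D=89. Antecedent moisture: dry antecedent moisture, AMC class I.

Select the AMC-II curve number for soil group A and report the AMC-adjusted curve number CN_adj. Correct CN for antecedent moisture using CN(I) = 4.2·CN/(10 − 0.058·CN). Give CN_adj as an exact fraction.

CN_adj = 46900/1019 ≈ 46.026

NRCS table: row crops, straight row, good condition, soil group A → CN(II) = 67
CN(I) from CN(II)=67: (4.2·67)/(10 − 0.058·67) = 46900/1019 ≈ 46.026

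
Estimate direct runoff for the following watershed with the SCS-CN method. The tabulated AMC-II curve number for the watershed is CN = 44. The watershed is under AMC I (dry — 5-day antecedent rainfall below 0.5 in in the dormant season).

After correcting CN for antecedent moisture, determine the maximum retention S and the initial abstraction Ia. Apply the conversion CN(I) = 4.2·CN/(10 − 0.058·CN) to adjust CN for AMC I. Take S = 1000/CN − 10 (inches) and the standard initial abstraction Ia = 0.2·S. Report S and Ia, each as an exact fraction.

S = 1000/33 in ≈ 30.303 in; Ia = 200/33 in ≈ 6.061 in

Adjust CN=44 to AMC I: 4.2·44/(10 − 0.058·44) → (924/5) ÷ (931/125) = 3300/133 ≈ 24.812
S = 1000/(3300/133) − 10 = 1000/33 in ≈ 30.303 in
Initial abstraction Ia = S/5 = (1000/33)/5 = 200/33 ≈ 6.061 in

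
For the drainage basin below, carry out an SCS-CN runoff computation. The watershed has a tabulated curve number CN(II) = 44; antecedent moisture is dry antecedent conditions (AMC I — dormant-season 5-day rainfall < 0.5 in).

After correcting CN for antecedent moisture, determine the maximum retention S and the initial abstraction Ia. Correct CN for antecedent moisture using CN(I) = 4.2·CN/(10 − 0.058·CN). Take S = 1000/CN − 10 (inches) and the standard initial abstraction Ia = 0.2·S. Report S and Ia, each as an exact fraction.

Dry (AMC I): CN(I) = 4.2·44/(10 − 0.058·44) = (924/5)/(931/125) = 3300/133 ≈ 24.812
Max retention: S = 1000/(3300/133) − 10 = 1000/33 in (≈ 30.303 in)
Initial abstraction Ia = S/5 = (1000/33)/5 = 200/33 ≈ 6.061 in

S = 1000/33 in ≈ 30.303 in; Ia = 200/33 in ≈ 6.061 in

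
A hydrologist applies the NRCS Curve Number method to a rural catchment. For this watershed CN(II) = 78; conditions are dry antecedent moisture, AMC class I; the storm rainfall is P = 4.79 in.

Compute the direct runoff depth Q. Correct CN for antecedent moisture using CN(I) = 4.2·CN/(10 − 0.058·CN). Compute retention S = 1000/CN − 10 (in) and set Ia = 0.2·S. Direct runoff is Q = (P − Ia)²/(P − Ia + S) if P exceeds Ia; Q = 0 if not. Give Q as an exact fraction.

Adjust CN=78 to AMC I: 4.2·78/(10 − 0.058·78) → (1638/5) ÷ (1369/250) = 81900/1369 ≈ 59.825
Max retention: S = 1000/(81900/1369) − 10 = 5500/819 in (≈ 6.716 in)
Initial abstraction Ia = S/5 = (5500/819)/5 = 1100/819 ≈ 1.343 in
Since P=4.790 > Ia=1.343: effective rainfall P−Ia = 282301/81900 in
Runoff Q = (P−Ia)²/(P−Ia+S) = (3.447)²/(3.447+6.716) = 79693854601/68165451900 ≈ 1.169 in

Q = 79693854601/68165451900 in ≈ 1.169 in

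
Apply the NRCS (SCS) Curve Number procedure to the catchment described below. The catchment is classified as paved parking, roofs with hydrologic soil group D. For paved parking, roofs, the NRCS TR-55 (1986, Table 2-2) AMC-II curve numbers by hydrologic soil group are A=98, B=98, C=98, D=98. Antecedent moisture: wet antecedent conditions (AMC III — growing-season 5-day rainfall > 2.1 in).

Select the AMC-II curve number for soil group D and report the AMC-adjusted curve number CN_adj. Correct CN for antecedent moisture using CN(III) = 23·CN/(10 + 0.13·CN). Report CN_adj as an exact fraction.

CN_adj = 112700/1137 ≈ 99.120

NRCS table: paved parking, roofs, soil group D → CN(II) = 98
CN(III) from CN(II)=98: (23·98)/(10 + 0.13·98) = 112700/1137 ≈ 99.120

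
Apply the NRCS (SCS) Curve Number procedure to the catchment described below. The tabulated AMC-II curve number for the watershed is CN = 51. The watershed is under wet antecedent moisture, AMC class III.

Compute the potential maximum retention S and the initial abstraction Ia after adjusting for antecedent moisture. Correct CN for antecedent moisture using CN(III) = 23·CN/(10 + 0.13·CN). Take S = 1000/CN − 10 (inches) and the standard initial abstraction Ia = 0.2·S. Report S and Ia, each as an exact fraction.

S = 4900/1173 in ≈ 4.177 in; Ia = 980/1173 in ≈ 0.835 in

CN(III) from CN(II)=51: (23·51)/(10 + 0.13·51) = 117300/1663 ≈ 70.535
S = 1000/(117300/1663) − 10 = 4900/1173 in ≈ 4.177 in
Ia = 0.2·(4900/1173) = 980/1173 in ≈ 0.835 in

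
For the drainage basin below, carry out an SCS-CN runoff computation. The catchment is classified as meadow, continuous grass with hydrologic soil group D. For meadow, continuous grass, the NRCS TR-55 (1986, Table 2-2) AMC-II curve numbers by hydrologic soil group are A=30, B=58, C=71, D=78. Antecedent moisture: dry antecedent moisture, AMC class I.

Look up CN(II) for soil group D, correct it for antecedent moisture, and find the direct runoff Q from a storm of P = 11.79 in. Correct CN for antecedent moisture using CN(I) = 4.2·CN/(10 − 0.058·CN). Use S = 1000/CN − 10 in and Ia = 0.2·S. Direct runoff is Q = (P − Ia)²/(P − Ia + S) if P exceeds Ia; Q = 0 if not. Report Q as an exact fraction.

NRCS table: meadow, continuous grass, soil group D → CN(II) = 78
Dry (AMC I): CN(I) = 4.2·78/(10 − 0.058·78) = (1638/5)/(1369/250) = 81900/1369 ≈ 59.825
S = 1000/(81900/1369) − 10 = 5500/819 in ≈ 6.716 in
Initial abstraction Ia = S/5 = (5500/819)/5 = 1100/819 ≈ 1.343 in
Excess rainfall: 11.790 − 1.343 = 10.447 in; P > Ia so Q > 0
Runoff Q = (P−Ia)²/(P−Ia+S) = (10.447)²/(10.447+6.716) = 732053071201/115118721900 ≈ 6.359 in

Q = 732053071201/115118721900 in ≈ 6.359 in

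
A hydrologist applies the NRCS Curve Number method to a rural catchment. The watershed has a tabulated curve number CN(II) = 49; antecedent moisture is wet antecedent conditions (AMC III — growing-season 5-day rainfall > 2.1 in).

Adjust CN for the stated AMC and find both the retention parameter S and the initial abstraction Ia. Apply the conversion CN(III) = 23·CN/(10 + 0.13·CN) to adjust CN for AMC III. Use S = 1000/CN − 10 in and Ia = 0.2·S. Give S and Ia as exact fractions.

Wet (AMC III): CN(III) = 23·49/(10 + 0.13·49) = 1127/(1637/100) = 112700/1637 ≈ 68.845
Retention S: 1000/CN − 10 with CN=68.845 → S = 5100/1127 ≈ 4.525 in
Initial abstraction Ia = S/5 = (5100/1127)/5 = 1020/1127 ≈ 0.905 in

S = 5100/1127 in ≈ 4.525 in; Ia = 1020/1127 in ≈ 0.905 in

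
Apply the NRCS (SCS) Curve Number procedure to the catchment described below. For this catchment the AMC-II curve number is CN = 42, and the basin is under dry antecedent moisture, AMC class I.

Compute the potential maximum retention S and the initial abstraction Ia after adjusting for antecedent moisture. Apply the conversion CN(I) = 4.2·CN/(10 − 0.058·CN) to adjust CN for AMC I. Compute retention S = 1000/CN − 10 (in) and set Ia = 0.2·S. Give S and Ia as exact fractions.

CN(I) from CN(II)=42: (4.2·42)/(10 − 0.058·42) = 44100/1891 ≈ 23.321
Retention S: 1000/CN − 10 with CN=23.321 → S = 14500/441 ≈ 32.880 in
Ia = 0.2·(14500/441) = 2900/441 in ≈ 6.576 in

S = 14500/441 in ≈ 32.880 in; Ia = 2900/441 in ≈ 6.576 in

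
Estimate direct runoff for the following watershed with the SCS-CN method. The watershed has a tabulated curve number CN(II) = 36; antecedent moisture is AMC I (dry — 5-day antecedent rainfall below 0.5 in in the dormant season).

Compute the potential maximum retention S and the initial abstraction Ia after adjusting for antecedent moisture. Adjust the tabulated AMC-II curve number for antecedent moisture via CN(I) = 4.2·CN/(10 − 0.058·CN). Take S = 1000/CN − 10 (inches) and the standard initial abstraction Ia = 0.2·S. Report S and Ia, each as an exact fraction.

Dry (AMC I): CN(I) = 4.2·36/(10 − 0.058·36) = (756/5)/(989/125) = 18900/989 ≈ 19.110
S = 1000/(18900/989) − 10 = 8000/189 in ≈ 42.328 in
Ia = 0.2·(8000/189) = 1600/189 in ≈ 8.466 in

S = 8000/189 in ≈ 42.328 in; Ia = 1600/189 in ≈ 8.466 in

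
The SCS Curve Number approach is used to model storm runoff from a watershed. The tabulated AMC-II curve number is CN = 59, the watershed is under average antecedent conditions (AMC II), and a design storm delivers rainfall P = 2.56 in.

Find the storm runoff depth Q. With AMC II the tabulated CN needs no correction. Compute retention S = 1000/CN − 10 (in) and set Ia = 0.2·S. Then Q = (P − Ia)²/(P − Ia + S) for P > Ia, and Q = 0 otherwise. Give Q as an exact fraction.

Q = 744769/4416150 in ≈ 0.169 in

AMC II — tabulated CN = 59 applies directly.
Retention S: 1000/CN − 10 with CN=59.000 → S = 410/59 ≈ 6.949 in
Initial abstraction Ia = S/5 = (410/59)/5 = 82/59 ≈ 1.390 in
Excess rainfall: 2.560 − 1.390 = 1.170 in; P > Ia so Q > 0
Q = (1726/1475)²/((1726/1475) + 410/59) = (2979076/2175625)/(11976/1475) = 744769/4416150 in ≈ 0.169 in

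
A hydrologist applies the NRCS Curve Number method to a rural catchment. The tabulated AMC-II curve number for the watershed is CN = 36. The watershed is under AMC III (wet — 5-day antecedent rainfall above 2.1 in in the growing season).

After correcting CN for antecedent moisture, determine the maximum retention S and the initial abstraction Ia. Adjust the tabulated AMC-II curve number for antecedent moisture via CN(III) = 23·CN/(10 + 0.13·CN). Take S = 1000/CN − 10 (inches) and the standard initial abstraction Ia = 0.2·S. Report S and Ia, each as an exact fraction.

S = 1600/207 in ≈ 7.729 in; Ia = 320/207 in ≈ 1.546 in

CN(III) from CN(II)=36: (23·36)/(10 + 0.13·36) = 20700/367 ≈ 56.403
Retention S: 1000/CN − 10 with CN=56.403 → S = 1600/207 ≈ 7.729 in
Initial abstraction Ia = S/5 = (1600/207)/5 = 320/207 ≈ 1.546 in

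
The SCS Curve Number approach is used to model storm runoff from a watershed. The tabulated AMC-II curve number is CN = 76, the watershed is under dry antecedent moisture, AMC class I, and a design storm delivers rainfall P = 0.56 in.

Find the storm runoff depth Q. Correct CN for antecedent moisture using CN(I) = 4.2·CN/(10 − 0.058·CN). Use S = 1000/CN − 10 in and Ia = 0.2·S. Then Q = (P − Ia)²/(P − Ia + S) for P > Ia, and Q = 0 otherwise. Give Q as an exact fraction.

Adjust CN=76 to AMC I: 4.2·76/(10 − 0.058·76) → (1596/5) ÷ (699/125) = 13300/233 ≈ 57.082
S = 1000/(13300/233) − 10 = 1000/133 in ≈ 7.519 in
Ia = 0.2S: 0.2·7.519 = 1.504 in (exactly 200/133)
P = 0.560 ≤ Ia = 1.504 in: entire storm abstracted, Q = 0.

Q = 0 in ≈ 0.000 in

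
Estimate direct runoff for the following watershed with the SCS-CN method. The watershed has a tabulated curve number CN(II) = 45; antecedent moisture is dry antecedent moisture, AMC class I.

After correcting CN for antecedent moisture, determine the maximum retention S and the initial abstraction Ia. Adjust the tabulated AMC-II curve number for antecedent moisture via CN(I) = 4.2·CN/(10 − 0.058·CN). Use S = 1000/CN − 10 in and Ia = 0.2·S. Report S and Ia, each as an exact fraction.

Dry (AMC I): CN(I) = 4.2·45/(10 − 0.058·45) = 189/(739/100) = 18900/739 ≈ 25.575
Max retention: S = 1000/(18900/739) − 10 = 5500/189 in (≈ 29.101 in)
Ia = 0.2·(5500/189) = 1100/189 in ≈ 5.820 in

S = 5500/189 in ≈ 29.101 in; Ia = 1100/189 in ≈ 5.820 in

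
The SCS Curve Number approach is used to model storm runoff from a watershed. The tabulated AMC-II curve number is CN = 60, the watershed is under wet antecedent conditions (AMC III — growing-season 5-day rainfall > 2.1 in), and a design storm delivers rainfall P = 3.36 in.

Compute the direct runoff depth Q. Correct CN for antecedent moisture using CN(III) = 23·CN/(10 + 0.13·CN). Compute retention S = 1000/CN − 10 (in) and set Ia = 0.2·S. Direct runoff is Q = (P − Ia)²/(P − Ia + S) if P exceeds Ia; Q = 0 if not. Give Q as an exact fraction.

Q = 5750404/4224525 in ≈ 1.361 in

CN(III) from CN(II)=60: (23·60)/(10 + 0.13·60) = 6900/89 ≈ 77.528
Max retention: S = 1000/(6900/89) − 10 = 200/69 in (≈ 2.899 in)
Ia = 0.2S: 0.2·2.899 = 0.580 in (exactly 40/69)
Excess rainfall: 3.360 − 0.580 = 2.780 in; P > Ia so Q > 0
Q = (4796/1725)²/((4796/1725) + 200/69) = (23001616/2975625)/(9796/1725) = 5750404/4224525 in ≈ 1.361 in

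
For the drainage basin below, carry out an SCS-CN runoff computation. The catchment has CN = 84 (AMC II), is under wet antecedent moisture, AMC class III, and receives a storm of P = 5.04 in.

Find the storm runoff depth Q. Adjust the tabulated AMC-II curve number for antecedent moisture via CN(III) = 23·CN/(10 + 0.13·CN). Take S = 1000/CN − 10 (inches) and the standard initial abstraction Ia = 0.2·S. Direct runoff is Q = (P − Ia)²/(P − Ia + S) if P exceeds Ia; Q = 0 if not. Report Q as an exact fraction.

Wet (AMC III): CN(III) = 23·84/(10 + 0.13·84) = 1932/(523/25) = 48300/523 ≈ 92.352
Max retention: S = 1000/(48300/523) − 10 = 400/483 in (≈ 0.828 in)
Ia = 0.2·(400/483) = 80/483 in ≈ 0.166 in
Excess rainfall: 5.040 − 0.166 = 4.874 in; P > Ia so Q > 0
Q = (58858/12075)²/((58858/12075) + 400/483) = (3464264164/145805625)/(68858/12075) = 1732132082/415730175 in ≈ 4.166 in

Q = 1732132082/415730175 in ≈ 4.166 in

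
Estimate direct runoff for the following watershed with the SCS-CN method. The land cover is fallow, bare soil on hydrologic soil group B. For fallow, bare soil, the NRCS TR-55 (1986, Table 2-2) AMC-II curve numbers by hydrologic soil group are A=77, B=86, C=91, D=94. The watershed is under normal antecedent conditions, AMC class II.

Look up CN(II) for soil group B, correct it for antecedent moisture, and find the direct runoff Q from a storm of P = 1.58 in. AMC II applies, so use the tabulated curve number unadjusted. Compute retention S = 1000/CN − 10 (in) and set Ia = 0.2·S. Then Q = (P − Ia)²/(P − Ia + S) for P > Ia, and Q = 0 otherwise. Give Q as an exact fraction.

NRCS table: fallow, bare soil, soil group B → CN(II) = 86
Average conditions: CN = 86 (no AMC adjustment).
Retention S: 1000/CN − 10 with CN=86.000 → S = 70/43 ≈ 1.628 in
Ia = 0.2S: 0.2·1.628 = 0.326 in (exactly 14/43)
Excess rainfall: 1.580 − 0.326 = 1.254 in; P > Ia so Q > 0
Q = (2697/2150)²/((2697/2150) + 70/43) = (7273809/4622500)/(6197/2150) = 7273809/13323550 in ≈ 0.546 in

Q = 7273809/13323550 in ≈ 0.546 in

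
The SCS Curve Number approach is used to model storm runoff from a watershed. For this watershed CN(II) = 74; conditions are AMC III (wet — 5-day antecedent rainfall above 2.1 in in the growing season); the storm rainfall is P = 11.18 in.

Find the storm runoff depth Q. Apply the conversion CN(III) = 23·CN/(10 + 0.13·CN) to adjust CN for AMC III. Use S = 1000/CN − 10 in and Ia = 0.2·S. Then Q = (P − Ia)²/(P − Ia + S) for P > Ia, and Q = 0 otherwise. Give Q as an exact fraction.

Wet (AMC III): CN(III) = 23·74/(10 + 0.13·74) = 1702/(981/50) = 85100/981 ≈ 86.748
Retention S: 1000/CN − 10 with CN=86.748 → S = 1300/851 ≈ 1.528 in
Initial abstraction Ia = S/5 = (1300/851)/5 = 260/851 ≈ 0.306 in
Since P=11.180 > Ia=0.306: effective rainfall P−Ia = 462709/42550 in
Q = (462709/42550)²/((462709/42550) + 1300/851) = (214099618681/1810502500)/(527709/42550) = 16469201437/1727232150 in ≈ 9.535 in

Q = 16469201437/1727232150 in ≈ 9.535 in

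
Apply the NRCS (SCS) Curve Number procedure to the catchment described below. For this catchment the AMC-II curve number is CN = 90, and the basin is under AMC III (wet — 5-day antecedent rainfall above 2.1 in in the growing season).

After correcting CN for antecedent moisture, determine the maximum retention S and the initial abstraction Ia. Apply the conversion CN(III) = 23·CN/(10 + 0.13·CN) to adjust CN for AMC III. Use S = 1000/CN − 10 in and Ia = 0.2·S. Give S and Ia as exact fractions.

Wet (AMC III): CN(III) = 23·90/(10 + 0.13·90) = 2070/(217/10) = 20700/217 ≈ 95.392
Max retention: S = 1000/(20700/217) − 10 = 100/207 in (≈ 0.483 in)
Initial abstraction Ia = S/5 = (100/207)/5 = 20/207 ≈ 0.097 in

S = 100/207 in ≈ 0.483 in; Ia = 20/207 in ≈ 0.097 in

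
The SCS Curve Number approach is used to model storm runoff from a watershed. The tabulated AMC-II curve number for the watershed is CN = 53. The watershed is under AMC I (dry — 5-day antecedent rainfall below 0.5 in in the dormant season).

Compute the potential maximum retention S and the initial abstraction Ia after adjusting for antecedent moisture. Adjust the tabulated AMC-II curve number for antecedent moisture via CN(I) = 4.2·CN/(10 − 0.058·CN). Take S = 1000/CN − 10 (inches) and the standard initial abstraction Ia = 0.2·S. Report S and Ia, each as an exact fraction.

S = 23500/1113 in ≈ 21.114 in; Ia = 4700/1113 in ≈ 4.223 in

CN(I) from CN(II)=53: (4.2·53)/(10 − 0.058·53) = 111300/3463 ≈ 32.140
S = 1000/(111300/3463) − 10 = 23500/1113 in ≈ 21.114 in
Ia = 0.2·(23500/1113) = 4700/1113 in ≈ 4.223 in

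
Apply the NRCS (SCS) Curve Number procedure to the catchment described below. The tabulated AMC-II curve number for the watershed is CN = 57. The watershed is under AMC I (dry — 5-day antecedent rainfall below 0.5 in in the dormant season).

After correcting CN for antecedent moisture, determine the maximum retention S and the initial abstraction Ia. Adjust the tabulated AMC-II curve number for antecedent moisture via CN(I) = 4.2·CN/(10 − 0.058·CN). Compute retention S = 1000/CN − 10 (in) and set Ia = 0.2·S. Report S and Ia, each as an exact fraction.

S = 21500/1197 in ≈ 17.962 in; Ia = 4300/1197 in ≈ 3.592 in

CN(I) from CN(II)=57: (4.2·57)/(10 − 0.058·57) = 119700/3347 ≈ 35.763
Retention S: 1000/CN − 10 with CN=35.763 → S = 21500/1197 ≈ 17.962 in
Ia = 0.2·(21500/1197) = 4300/1197 in ≈ 3.592 in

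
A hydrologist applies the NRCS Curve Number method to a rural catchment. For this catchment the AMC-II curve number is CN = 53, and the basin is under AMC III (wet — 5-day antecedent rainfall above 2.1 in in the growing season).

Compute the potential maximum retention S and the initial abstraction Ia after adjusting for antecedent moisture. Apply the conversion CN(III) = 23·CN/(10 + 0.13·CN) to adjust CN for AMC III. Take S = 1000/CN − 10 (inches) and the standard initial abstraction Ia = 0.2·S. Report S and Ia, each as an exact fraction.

S = 4700/1219 in ≈ 3.856 in; Ia = 940/1219 in ≈ 0.771 in

Adjust CN=53 to AMC III: 23·53/(10 + 0.13·53) → 1219 ÷ (1689/100) = 121900/1689 ≈ 72.173
Max retention: S = 1000/(121900/1689) − 10 = 4700/1219 in (≈ 3.856 in)
Initial abstraction Ia = S/5 = (4700/1219)/5 = 940/1219 ≈ 0.771 in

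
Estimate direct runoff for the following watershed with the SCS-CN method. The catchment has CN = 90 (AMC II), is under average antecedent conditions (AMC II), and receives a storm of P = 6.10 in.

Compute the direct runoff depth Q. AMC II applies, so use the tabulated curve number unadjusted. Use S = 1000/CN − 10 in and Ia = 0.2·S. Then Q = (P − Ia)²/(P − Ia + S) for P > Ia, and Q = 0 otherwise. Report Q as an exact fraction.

CN(II) = 90; AMC II needs no correction.
Retention S: 1000/CN − 10 with CN=90.000 → S = 10/9 ≈ 1.111 in
Ia = 0.2S: 0.2·1.111 = 0.222 in (exactly 2/9)
P − Ia = 6.100 − 0.222 = 529/90 ≈ 5.878 in (> 0, runoff occurs)
Runoff Q = (P−Ia)²/(P−Ia+S) = (5.878)²/(5.878+1.111) = 279841/56610 ≈ 4.943 in

Q = 279841/56610 in ≈ 4.943 in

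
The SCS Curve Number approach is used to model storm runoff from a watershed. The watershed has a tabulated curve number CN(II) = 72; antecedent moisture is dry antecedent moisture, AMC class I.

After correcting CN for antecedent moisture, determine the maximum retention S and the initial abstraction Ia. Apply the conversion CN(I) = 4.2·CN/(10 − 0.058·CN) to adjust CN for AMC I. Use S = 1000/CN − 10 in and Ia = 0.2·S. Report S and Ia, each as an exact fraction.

S = 250/27 in ≈ 9.259 in; Ia = 50/27 in ≈ 1.852 in

Dry (AMC I): CN(I) = 4.2·72/(10 − 0.058·72) = (1512/5)/(728/125) = 675/13 ≈ 51.923
S = 1000/(675/13) − 10 = 250/27 in ≈ 9.259 in
Initial abstraction Ia = S/5 = (250/27)/5 = 50/27 ≈ 1.852 in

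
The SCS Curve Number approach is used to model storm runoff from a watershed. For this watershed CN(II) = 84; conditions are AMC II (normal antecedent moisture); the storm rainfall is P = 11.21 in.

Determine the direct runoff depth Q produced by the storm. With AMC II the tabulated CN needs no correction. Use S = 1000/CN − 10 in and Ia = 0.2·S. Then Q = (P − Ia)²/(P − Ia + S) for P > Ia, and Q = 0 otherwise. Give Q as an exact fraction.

Average conditions: CN = 84 (no AMC adjustment).
Retention S: 1000/CN − 10 with CN=84.000 → S = 40/21 ≈ 1.905 in
Initial abstraction Ia = S/5 = (40/21)/5 = 8/21 ≈ 0.381 in
Excess rainfall: 11.210 − 0.381 = 10.829 in; P > Ia so Q > 0
Q: (22741/2100)² ÷ (26741/2100) = 517153081/56156100 in (≈ 9.209 in)

Q = 517153081/56156100 in ≈ 9.209 in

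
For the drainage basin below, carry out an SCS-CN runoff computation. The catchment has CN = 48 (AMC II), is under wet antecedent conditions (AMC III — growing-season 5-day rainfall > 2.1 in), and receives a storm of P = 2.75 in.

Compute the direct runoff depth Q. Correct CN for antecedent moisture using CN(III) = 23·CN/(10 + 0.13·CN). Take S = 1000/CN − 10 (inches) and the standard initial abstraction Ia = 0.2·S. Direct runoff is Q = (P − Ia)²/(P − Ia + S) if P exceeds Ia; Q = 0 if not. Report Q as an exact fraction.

Q = 249001/496524 in ≈ 0.501 in

CN(III) from CN(II)=48: (23·48)/(10 + 0.13·48) = 13800/203 ≈ 67.980
Retention S: 1000/CN − 10 with CN=67.980 → S = 325/69 ≈ 4.710 in
Initial abstraction Ia = S/5 = (325/69)/5 = 65/69 ≈ 0.942 in
Excess rainfall: 2.750 − 0.942 = 1.808 in; P > Ia so Q > 0
Q: (499/276)² ÷ (1799/276) = 249001/496524 in (≈ 0.501 in)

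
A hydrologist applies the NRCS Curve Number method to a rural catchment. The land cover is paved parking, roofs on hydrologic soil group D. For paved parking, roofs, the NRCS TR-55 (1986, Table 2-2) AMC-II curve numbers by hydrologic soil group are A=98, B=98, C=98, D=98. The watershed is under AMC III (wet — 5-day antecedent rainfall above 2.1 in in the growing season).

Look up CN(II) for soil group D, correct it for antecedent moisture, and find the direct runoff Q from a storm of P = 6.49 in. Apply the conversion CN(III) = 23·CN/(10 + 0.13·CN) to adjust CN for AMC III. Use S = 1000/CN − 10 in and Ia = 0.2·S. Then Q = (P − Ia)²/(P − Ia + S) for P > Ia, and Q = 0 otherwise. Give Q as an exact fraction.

Q = 532057912929/83332972100 in ≈ 6.385 in

NRCS table: paved parking, roofs, soil group D → CN(II) = 98
Wet (AMC III): CN(III) = 23·98/(10 + 0.13·98) = 2254/(1137/50) = 112700/1137 ≈ 99.120
S = 1000/(112700/1137) − 10 = 100/1127 in ≈ 0.089 in
Ia = 0.2·(100/1127) = 20/1127 in ≈ 0.018 in
Since P=6.490 > Ia=0.018: effective rainfall P−Ia = 729423/112700 in
Runoff Q = (P−Ia)²/(P−Ia+S) = (6.472)²/(6.472+0.089) = 532057912929/83332972100 ≈ 6.385 in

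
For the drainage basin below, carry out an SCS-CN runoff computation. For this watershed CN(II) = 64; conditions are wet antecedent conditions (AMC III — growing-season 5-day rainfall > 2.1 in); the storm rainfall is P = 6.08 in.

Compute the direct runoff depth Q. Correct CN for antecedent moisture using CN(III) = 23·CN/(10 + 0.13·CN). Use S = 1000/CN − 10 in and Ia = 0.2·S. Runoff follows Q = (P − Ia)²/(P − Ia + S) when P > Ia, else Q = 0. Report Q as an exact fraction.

Q = 165353881/42513200 in ≈ 3.889 in

CN(III) from CN(II)=64: (23·64)/(10 + 0.13·64) = 18400/229 ≈ 80.349
S = 1000/(18400/229) − 10 = 225/92 in ≈ 2.446 in
Ia = 0.2·(225/92) = 45/92 in ≈ 0.489 in
Since P=6.080 > Ia=0.489: effective rainfall P−Ia = 12859/2300 in
Q = (12859/2300)²/((12859/2300) + 225/92) = (165353881/5290000)/(4621/575) = 165353881/42513200 in ≈ 3.889 in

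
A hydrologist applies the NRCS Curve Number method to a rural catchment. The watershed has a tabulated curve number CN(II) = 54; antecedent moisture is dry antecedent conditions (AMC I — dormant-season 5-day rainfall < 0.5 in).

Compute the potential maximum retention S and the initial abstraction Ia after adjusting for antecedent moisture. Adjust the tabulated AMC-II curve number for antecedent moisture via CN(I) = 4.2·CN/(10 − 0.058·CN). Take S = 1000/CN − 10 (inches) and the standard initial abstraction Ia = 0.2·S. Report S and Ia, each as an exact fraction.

Dry (AMC I): CN(I) = 4.2·54/(10 − 0.058·54) = (1134/5)/(1717/250) = 56700/1717 ≈ 33.023
Max retention: S = 1000/(56700/1717) − 10 = 11500/567 in (≈ 20.282 in)
Initial abstraction Ia = S/5 = (11500/567)/5 = 2300/567 ≈ 4.056 in

S = 11500/567 in ≈ 20.282 in; Ia = 2300/567 in ≈ 4.056 in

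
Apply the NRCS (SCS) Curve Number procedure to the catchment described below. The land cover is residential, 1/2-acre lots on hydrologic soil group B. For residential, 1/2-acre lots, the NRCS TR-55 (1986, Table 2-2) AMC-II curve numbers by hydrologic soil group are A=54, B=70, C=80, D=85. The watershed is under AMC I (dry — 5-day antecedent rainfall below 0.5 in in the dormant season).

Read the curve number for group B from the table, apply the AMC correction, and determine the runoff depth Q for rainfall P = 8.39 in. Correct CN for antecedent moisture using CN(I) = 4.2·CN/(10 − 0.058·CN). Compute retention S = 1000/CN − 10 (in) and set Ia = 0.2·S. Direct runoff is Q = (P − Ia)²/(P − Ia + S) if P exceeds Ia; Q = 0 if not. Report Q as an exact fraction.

Q = 967894321/397443900 in ≈ 2.435 in

NRCS table: residential, 1/2-acre lots, soil group B → CN(II) = 70
Dry (AMC I): CN(I) = 4.2·70/(10 − 0.058·70) = 294/(297/50) = 4900/99 ≈ 49.495
Retention S: 1000/CN − 10 with CN=49.495 → S = 500/49 ≈ 10.204 in
Initial abstraction Ia = S/5 = (500/49)/5 = 100/49 ≈ 2.041 in
Excess rainfall: 8.390 − 2.041 = 6.349 in; P > Ia so Q > 0
Q: (31111/4900)² ÷ (81111/4900) = 967894321/397443900 in (≈ 2.435 in)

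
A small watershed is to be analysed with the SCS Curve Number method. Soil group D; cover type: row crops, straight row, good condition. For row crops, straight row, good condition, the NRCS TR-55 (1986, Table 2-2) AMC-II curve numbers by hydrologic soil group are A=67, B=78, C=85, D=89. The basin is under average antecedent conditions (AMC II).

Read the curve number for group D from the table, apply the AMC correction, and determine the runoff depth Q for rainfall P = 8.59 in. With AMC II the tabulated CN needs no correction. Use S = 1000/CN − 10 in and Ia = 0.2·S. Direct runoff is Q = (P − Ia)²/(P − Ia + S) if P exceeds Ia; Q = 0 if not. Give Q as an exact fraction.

NRCS table: row crops, straight row, good condition, soil group D → CN(II) = 89
Average conditions: CN = 89 (no AMC adjustment).
Retention S: 1000/CN − 10 with CN=89.000 → S = 110/89 ≈ 1.236 in
Ia = 0.2·(110/89) = 22/89 in ≈ 0.247 in
P − Ia = 8.590 − 0.247 = 74251/8900 ≈ 8.343 in (> 0, runoff occurs)
Q: (74251/8900)² ÷ (85251/8900) = 5513211001/758733900 in (≈ 7.266 in)

Q = 5513211001/758733900 in ≈ 7.266 in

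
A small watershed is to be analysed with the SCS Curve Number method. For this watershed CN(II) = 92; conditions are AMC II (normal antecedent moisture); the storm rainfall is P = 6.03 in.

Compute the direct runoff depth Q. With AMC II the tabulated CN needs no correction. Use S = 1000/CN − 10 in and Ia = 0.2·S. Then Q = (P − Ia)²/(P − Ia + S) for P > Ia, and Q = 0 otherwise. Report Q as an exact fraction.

CN(II) = 92; AMC II needs no correction.
S = 1000/92 − 10 = 20/23 in ≈ 0.870 in
Ia = 0.2·(20/23) = 4/23 in ≈ 0.174 in
P − Ia = 6.030 − 0.174 = 13469/2300 ≈ 5.856 in (> 0, runoff occurs)
Runoff Q = (P−Ia)²/(P−Ia+S) = (5.856)²/(5.856+0.870) = 181413961/35578700 ≈ 5.099 in

Q = 181413961/35578700 in ≈ 5.099 in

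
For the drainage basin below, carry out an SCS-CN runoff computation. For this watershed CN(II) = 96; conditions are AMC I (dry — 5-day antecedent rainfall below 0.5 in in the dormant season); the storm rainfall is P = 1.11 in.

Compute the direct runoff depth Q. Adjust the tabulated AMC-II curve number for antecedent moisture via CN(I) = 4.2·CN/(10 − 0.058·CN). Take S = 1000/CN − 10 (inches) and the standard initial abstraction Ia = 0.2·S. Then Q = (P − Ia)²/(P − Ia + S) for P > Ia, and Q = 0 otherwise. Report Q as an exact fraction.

Adjust CN=96 to AMC I: 4.2·96/(10 − 0.058·96) → (2016/5) ÷ (554/125) = 25200/277 ≈ 90.975
Retention S: 1000/CN − 10 with CN=90.975 → S = 125/126 ≈ 0.992 in
Initial abstraction Ia = S/5 = (125/126)/5 = 25/126 ≈ 0.198 in
P − Ia = 1.110 − 0.198 = 5743/6300 ≈ 0.912 in (> 0, runoff occurs)
Runoff Q = (P−Ia)²/(P−Ia+S) = (0.912)²/(0.912+0.992) = 32982049/75555900 ≈ 0.437 in

Q = 32982049/75555900 in ≈ 0.437 in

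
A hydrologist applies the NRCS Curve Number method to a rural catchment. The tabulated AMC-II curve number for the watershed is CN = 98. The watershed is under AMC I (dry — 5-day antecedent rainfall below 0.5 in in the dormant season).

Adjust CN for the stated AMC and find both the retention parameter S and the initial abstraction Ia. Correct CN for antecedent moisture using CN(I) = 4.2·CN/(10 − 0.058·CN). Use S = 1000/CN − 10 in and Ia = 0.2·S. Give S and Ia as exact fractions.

S = 500/1029 in ≈ 0.486 in; Ia = 100/1029 in ≈ 0.097 in

Dry (AMC I): CN(I) = 4.2·98/(10 − 0.058·98) = (2058/5)/(1079/250) = 102900/1079 ≈ 95.366
Max retention: S = 1000/(102900/1079) − 10 = 500/1029 in (≈ 0.486 in)
Ia = 0.2·(500/1029) = 100/1029 in ≈ 0.097 in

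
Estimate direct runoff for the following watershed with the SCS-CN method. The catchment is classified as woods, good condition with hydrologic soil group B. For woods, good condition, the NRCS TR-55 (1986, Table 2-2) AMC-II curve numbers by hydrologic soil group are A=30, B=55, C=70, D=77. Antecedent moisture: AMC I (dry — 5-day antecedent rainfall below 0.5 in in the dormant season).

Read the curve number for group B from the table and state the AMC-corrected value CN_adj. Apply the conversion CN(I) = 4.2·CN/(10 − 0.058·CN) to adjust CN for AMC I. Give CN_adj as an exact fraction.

CN_adj = 7700/227 ≈ 33.921

NRCS table: woods, good condition, soil group B → CN(II) = 55
CN(I) from CN(II)=55: (4.2·55)/(10 − 0.058·55) = 7700/227 ≈ 33.921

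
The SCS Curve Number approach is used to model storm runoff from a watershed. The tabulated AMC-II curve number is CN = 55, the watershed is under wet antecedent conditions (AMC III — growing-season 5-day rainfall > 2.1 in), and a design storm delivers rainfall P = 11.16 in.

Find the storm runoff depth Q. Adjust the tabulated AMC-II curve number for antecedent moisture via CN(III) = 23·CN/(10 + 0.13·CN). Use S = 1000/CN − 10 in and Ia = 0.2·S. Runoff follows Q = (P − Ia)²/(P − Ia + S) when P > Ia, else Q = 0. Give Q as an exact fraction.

Adjust CN=55 to AMC III: 23·55/(10 + 0.13·55) → 1265 ÷ (343/20) = 25300/343 ≈ 73.761
Max retention: S = 1000/(25300/343) − 10 = 900/253 in (≈ 3.557 in)
Ia = 0.2S: 0.2·3.557 = 0.711 in (exactly 180/253)
P − Ia = 11.160 − 0.711 = 66087/6325 ≈ 10.449 in (> 0, runoff occurs)
Q = (66087/6325)²/((66087/6325) + 900/253) = (4367491569/40005625)/(88587/6325) = 161758947/20752325 in ≈ 7.795 in

Q = 161758947/20752325 in ≈ 7.795 in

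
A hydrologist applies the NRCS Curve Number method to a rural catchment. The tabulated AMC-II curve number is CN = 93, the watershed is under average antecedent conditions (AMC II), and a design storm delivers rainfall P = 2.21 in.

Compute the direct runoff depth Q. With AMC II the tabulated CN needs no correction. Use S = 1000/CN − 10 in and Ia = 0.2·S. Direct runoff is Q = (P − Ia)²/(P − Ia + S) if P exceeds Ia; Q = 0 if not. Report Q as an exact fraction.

Average conditions: CN = 93 (no AMC adjustment).
Retention S: 1000/CN − 10 with CN=93.000 → S = 70/93 ≈ 0.753 in
Ia = 0.2·(70/93) = 14/93 in ≈ 0.151 in
Since P=2.210 > Ia=0.151: effective rainfall P−Ia = 19153/9300 in
Runoff Q = (P−Ia)²/(P−Ia+S) = (2.059)²/(2.059+0.753) = 366837409/243222900 ≈ 1.508 in

Q = 366837409/243222900 in ≈ 1.508 in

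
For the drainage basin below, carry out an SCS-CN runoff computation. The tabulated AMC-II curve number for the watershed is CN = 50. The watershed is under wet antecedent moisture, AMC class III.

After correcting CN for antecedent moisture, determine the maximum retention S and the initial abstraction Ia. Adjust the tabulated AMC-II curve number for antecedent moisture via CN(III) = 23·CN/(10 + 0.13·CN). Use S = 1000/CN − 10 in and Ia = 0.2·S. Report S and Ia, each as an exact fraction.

S = 100/23 in ≈ 4.348 in; Ia = 20/23 in ≈ 0.870 in

CN(III) from CN(II)=50: (23·50)/(10 + 0.13·50) = 2300/33 ≈ 69.697
S = 1000/(2300/33) − 10 = 100/23 in ≈ 4.348 in
Initial abstraction Ia = S/5 = (100/23)/5 = 20/23 ≈ 0.870 in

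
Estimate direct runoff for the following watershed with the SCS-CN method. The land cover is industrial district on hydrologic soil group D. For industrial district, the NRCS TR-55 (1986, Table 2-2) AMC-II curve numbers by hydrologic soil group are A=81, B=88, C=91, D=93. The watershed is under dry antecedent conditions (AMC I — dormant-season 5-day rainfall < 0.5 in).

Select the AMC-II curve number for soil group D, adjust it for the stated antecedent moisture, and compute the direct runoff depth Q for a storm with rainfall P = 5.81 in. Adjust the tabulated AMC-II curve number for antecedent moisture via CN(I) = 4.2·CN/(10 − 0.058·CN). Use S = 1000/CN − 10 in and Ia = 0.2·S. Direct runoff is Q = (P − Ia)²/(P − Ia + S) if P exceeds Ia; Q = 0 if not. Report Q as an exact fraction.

Q = 23134105801/5638562100 in ≈ 4.103 in

NRCS table: industrial district, soil group D → CN(II) = 93
CN(I) from CN(II)=93: (4.2·93)/(10 − 0.058·93) = 27900/329 ≈ 84.802
Max retention: S = 1000/(27900/329) − 10 = 500/279 in (≈ 1.792 in)
Initial abstraction Ia = S/5 = (500/279)/5 = 100/279 ≈ 0.358 in
Since P=5.810 > Ia=0.358: effective rainfall P−Ia = 152099/27900 in
Runoff Q = (P−Ia)²/(P−Ia+S) = (5.452)²/(5.452+1.792) = 23134105801/5638562100 ≈ 4.103 in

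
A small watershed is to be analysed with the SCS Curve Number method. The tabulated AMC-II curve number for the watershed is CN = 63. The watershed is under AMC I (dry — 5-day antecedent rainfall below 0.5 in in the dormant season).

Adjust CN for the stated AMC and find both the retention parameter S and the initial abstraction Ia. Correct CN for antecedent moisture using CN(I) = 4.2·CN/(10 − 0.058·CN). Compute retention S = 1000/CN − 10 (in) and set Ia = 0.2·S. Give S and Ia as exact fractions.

S = 18500/1323 in ≈ 13.983 in; Ia = 3700/1323 in ≈ 2.797 in

Adjust CN=63 to AMC I: 4.2·63/(10 − 0.058·63) → (1323/5) ÷ (3173/500) = 132300/3173 ≈ 41.696
S = 1000/(132300/3173) − 10 = 18500/1323 in ≈ 13.983 in
Ia = 0.2S: 0.2·13.983 = 2.797 in (exactly 3700/1323)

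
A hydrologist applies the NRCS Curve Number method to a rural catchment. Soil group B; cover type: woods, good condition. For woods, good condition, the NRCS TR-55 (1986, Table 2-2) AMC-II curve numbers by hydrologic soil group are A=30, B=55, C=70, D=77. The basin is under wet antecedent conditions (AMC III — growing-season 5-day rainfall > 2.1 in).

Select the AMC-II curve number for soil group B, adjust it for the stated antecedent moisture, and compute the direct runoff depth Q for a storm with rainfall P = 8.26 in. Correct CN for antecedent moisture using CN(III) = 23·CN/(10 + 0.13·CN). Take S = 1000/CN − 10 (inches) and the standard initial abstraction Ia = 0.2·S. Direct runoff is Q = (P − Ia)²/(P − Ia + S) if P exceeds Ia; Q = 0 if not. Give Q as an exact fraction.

Q = 9118149121/1777185850 in ≈ 5.131 in

NRCS table: woods, good condition, soil group B → CN(II) = 55
Adjust CN=55 to AMC III: 23·55/(10 + 0.13·55) → 1265 ÷ (343/20) = 25300/343 ≈ 73.761
Retention S: 1000/CN − 10 with CN=73.761 → S = 900/253 ≈ 3.557 in
Initial abstraction Ia = S/5 = (900/253)/5 = 180/253 ≈ 0.711 in
Excess rainfall: 8.260 − 0.711 = 7.549 in; P > Ia so Q > 0
Q: (95489/12650)² ÷ (140489/12650) = 9118149121/1777185850 in (≈ 5.131 in)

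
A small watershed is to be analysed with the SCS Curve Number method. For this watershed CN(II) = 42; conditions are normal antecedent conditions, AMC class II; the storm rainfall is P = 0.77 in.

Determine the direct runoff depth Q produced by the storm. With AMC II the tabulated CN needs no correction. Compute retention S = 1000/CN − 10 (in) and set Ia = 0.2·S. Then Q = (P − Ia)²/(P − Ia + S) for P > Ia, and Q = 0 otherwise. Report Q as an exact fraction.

Q = 0 in ≈ 0.000 in

CN(II) = 42; AMC II needs no correction.
S = 1000/42 − 10 = 290/21 in ≈ 13.810 in
Ia = 0.2·(290/21) = 58/21 in ≈ 2.762 in
P = 0.770 ≤ Ia = 2.762 in: entire storm abstracted, Q = 0.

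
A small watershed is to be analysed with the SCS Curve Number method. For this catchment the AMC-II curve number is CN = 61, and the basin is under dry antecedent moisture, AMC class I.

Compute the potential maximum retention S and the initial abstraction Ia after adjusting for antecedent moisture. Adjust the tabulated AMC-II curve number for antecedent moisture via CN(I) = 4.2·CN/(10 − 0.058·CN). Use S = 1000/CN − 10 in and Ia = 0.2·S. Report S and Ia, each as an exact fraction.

Adjust CN=61 to AMC I: 4.2·61/(10 − 0.058·61) → (1281/5) ÷ (3231/500) = 42700/1077 ≈ 39.647
S = 1000/(42700/1077) − 10 = 6500/427 in ≈ 15.222 in
Ia = 0.2S: 0.2·15.222 = 3.044 in (exactly 1300/427)

S = 6500/427 in ≈ 15.222 in; Ia = 1300/427 in ≈ 3.044 in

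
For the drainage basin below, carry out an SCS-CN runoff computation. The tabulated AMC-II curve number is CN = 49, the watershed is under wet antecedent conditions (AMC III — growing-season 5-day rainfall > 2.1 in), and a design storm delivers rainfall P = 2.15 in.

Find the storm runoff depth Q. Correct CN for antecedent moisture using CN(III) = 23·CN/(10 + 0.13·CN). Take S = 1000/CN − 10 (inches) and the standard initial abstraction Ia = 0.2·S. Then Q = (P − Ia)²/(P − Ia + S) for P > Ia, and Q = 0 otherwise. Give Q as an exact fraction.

Adjust CN=49 to AMC III: 23·49/(10 + 0.13·49) → 1127 ÷ (1637/100) = 112700/1637 ≈ 68.845
S = 1000/(112700/1637) − 10 = 5100/1127 in ≈ 4.525 in
Ia = 0.2S: 0.2·4.525 = 0.905 in (exactly 1020/1127)
Excess rainfall: 2.150 − 0.905 = 1.245 in; P > Ia so Q > 0
Q = (28061/22540)²/((28061/22540) + 5100/1127) = (787419721/508051600)/(130061/22540) = 787419721/2931574940 in ≈ 0.269 in

Q = 787419721/2931574940 in ≈ 0.269 in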